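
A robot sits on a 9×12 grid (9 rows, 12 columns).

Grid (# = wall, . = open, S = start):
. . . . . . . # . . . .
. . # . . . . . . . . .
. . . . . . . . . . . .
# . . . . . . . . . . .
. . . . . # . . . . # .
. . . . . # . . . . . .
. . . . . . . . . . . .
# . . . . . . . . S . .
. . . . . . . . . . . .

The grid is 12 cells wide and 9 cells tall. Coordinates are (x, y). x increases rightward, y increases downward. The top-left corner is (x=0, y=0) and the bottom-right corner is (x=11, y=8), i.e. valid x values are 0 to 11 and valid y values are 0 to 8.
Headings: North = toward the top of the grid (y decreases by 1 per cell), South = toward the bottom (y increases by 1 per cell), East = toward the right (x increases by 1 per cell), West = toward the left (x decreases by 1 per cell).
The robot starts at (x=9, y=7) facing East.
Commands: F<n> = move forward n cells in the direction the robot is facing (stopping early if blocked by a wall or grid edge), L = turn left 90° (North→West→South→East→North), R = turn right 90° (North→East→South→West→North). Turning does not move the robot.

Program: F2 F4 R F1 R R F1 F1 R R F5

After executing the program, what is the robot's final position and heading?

Start: (x=9, y=7), facing East
  F2: move forward 2, now at (x=11, y=7)
  F4: move forward 0/4 (blocked), now at (x=11, y=7)
  R: turn right, now facing South
  F1: move forward 1, now at (x=11, y=8)
  R: turn right, now facing West
  R: turn right, now facing North
  F1: move forward 1, now at (x=11, y=7)
  F1: move forward 1, now at (x=11, y=6)
  R: turn right, now facing East
  R: turn right, now facing South
  F5: move forward 2/5 (blocked), now at (x=11, y=8)
Final: (x=11, y=8), facing South

Answer: Final position: (x=11, y=8), facing South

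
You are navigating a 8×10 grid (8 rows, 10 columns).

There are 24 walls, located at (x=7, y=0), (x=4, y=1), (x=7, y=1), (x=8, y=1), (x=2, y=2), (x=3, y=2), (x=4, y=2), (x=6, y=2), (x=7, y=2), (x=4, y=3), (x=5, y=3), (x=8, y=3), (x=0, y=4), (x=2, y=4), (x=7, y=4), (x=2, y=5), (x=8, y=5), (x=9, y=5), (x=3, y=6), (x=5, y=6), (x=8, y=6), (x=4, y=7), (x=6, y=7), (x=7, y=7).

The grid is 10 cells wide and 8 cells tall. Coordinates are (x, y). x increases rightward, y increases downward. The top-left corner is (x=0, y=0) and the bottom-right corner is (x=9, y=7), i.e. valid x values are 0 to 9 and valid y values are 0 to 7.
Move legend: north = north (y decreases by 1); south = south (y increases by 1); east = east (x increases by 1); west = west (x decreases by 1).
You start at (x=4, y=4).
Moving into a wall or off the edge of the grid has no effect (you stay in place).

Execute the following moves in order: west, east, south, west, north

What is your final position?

Start: (x=4, y=4)
  west (west): (x=4, y=4) -> (x=3, y=4)
  east (east): (x=3, y=4) -> (x=4, y=4)
  south (south): (x=4, y=4) -> (x=4, y=5)
  west (west): (x=4, y=5) -> (x=3, y=5)
  north (north): (x=3, y=5) -> (x=3, y=4)
Final: (x=3, y=4)

Answer: Final position: (x=3, y=4)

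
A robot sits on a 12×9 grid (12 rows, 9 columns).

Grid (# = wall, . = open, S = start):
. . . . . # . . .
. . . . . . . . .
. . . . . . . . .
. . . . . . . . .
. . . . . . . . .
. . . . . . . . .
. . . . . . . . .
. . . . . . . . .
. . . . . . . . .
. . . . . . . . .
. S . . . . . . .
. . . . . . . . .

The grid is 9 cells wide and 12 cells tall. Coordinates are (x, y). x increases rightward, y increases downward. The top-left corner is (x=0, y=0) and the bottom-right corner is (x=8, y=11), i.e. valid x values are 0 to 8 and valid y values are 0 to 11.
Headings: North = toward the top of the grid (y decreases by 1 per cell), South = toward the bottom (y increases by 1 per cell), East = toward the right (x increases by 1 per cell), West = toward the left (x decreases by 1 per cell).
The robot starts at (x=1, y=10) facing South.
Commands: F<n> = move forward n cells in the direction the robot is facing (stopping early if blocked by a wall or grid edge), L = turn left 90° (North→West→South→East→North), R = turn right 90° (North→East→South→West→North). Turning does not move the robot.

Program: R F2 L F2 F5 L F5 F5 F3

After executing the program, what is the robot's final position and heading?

Start: (x=1, y=10), facing South
  R: turn right, now facing West
  F2: move forward 1/2 (blocked), now at (x=0, y=10)
  L: turn left, now facing South
  F2: move forward 1/2 (blocked), now at (x=0, y=11)
  F5: move forward 0/5 (blocked), now at (x=0, y=11)
  L: turn left, now facing East
  F5: move forward 5, now at (x=5, y=11)
  F5: move forward 3/5 (blocked), now at (x=8, y=11)
  F3: move forward 0/3 (blocked), now at (x=8, y=11)
Final: (x=8, y=11), facing East

Answer: Final position: (x=8, y=11), facing East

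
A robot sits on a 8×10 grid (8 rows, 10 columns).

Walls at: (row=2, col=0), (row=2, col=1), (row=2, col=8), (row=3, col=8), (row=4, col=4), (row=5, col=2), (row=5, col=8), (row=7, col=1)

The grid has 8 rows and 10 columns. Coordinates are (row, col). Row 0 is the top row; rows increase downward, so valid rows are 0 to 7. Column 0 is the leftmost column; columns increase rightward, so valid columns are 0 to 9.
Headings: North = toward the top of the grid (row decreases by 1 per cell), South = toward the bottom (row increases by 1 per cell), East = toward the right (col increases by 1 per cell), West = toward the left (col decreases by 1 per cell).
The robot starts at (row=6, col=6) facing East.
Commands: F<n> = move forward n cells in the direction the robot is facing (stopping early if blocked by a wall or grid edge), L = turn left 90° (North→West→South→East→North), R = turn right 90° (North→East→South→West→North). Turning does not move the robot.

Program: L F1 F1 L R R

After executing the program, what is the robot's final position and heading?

Start: (row=6, col=6), facing East
  L: turn left, now facing North
  F1: move forward 1, now at (row=5, col=6)
  F1: move forward 1, now at (row=4, col=6)
  L: turn left, now facing West
  R: turn right, now facing North
  R: turn right, now facing East
Final: (row=4, col=6), facing East

Answer: Final position: (row=4, col=6), facing East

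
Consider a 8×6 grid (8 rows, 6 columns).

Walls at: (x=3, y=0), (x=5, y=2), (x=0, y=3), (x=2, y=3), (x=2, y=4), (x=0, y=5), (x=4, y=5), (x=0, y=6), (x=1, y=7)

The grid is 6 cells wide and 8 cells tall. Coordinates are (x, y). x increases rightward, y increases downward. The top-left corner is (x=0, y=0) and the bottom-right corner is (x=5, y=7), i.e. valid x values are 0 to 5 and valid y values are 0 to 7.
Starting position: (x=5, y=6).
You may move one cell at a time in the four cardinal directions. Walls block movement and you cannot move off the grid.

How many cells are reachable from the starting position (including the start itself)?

BFS flood-fill from (x=5, y=6):
  Distance 0: (x=5, y=6)
  Distance 1: (x=5, y=5), (x=4, y=6), (x=5, y=7)
  Distance 2: (x=5, y=4), (x=3, y=6), (x=4, y=7)
  Distance 3: (x=5, y=3), (x=4, y=4), (x=3, y=5), (x=2, y=6), (x=3, y=7)
  Distance 4: (x=4, y=3), (x=3, y=4), (x=2, y=5), (x=1, y=6), (x=2, y=7)
  Distance 5: (x=4, y=2), (x=3, y=3), (x=1, y=5)
  Distance 6: (x=4, y=1), (x=3, y=2), (x=1, y=4)
  Distance 7: (x=4, y=0), (x=3, y=1), (x=5, y=1), (x=2, y=2), (x=1, y=3), (x=0, y=4)
  Distance 8: (x=5, y=0), (x=2, y=1), (x=1, y=2)
  Distance 9: (x=2, y=0), (x=1, y=1), (x=0, y=2)
  Distance 10: (x=1, y=0), (x=0, y=1)
  Distance 11: (x=0, y=0)
Total reachable: 38 (grid has 39 open cells total)

Answer: Reachable cells: 38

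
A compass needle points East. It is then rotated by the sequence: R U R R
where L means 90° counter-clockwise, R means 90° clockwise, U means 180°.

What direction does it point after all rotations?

Answer: Final heading: South

Derivation:
Start: East
  R (right (90° clockwise)) -> South
  U (U-turn (180°)) -> North
  R (right (90° clockwise)) -> East
  R (right (90° clockwise)) -> South
Final: South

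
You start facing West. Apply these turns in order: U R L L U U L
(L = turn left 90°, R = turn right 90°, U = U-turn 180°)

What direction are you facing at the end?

Start: West
  U (U-turn (180°)) -> East
  R (right (90° clockwise)) -> South
  L (left (90° counter-clockwise)) -> East
  L (left (90° counter-clockwise)) -> North
  U (U-turn (180°)) -> South
  U (U-turn (180°)) -> North
  L (left (90° counter-clockwise)) -> West
Final: West

Answer: Final heading: West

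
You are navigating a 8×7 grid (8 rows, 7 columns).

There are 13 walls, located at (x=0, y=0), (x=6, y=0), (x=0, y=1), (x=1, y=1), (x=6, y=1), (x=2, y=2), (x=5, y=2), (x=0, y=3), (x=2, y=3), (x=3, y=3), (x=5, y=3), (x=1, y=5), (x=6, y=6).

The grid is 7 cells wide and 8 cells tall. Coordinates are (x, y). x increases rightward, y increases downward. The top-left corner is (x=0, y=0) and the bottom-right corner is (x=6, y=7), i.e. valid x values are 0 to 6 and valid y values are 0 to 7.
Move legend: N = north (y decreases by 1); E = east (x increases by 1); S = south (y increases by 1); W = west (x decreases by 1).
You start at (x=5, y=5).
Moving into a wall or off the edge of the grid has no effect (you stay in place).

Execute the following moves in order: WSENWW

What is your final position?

Start: (x=5, y=5)
  W (west): (x=5, y=5) -> (x=4, y=5)
  S (south): (x=4, y=5) -> (x=4, y=6)
  E (east): (x=4, y=6) -> (x=5, y=6)
  N (north): (x=5, y=6) -> (x=5, y=5)
  W (west): (x=5, y=5) -> (x=4, y=5)
  W (west): (x=4, y=5) -> (x=3, y=5)
Final: (x=3, y=5)

Answer: Final position: (x=3, y=5)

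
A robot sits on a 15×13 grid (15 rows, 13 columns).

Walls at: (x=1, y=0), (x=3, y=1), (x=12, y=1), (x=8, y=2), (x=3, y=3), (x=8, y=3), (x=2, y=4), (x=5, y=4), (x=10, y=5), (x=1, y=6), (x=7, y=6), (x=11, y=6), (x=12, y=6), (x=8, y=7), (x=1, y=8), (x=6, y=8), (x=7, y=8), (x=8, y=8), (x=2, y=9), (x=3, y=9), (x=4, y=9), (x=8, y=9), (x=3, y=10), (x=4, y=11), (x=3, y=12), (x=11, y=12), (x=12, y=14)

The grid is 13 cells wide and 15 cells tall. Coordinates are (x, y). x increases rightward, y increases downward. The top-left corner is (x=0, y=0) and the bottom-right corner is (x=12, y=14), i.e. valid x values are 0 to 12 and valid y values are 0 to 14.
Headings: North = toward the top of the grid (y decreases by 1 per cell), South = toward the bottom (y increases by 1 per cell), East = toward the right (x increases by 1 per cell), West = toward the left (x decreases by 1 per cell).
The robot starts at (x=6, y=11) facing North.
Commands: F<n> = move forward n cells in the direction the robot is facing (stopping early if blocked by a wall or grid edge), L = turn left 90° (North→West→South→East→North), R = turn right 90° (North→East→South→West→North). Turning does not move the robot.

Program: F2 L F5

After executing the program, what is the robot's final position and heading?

Answer: Final position: (x=5, y=9), facing West

Derivation:
Start: (x=6, y=11), facing North
  F2: move forward 2, now at (x=6, y=9)
  L: turn left, now facing West
  F5: move forward 1/5 (blocked), now at (x=5, y=9)
Final: (x=5, y=9), facing West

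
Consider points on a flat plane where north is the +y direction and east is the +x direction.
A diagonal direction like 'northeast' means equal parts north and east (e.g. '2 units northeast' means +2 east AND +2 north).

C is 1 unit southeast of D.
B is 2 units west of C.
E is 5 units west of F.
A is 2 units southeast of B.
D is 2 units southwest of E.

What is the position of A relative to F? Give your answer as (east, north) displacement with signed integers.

Answer: A is at (east=-6, north=-5) relative to F.

Derivation:
Place F at the origin (east=0, north=0).
  E is 5 units west of F: delta (east=-5, north=+0); E at (east=-5, north=0).
  D is 2 units southwest of E: delta (east=-2, north=-2); D at (east=-7, north=-2).
  C is 1 unit southeast of D: delta (east=+1, north=-1); C at (east=-6, north=-3).
  B is 2 units west of C: delta (east=-2, north=+0); B at (east=-8, north=-3).
  A is 2 units southeast of B: delta (east=+2, north=-2); A at (east=-6, north=-5).
Therefore A relative to F: (east=-6, north=-5).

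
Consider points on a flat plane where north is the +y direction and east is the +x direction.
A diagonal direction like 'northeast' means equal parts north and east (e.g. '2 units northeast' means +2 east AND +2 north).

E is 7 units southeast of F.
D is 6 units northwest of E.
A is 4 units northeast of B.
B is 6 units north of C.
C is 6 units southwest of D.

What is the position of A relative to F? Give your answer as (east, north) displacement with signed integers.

Place F at the origin (east=0, north=0).
  E is 7 units southeast of F: delta (east=+7, north=-7); E at (east=7, north=-7).
  D is 6 units northwest of E: delta (east=-6, north=+6); D at (east=1, north=-1).
  C is 6 units southwest of D: delta (east=-6, north=-6); C at (east=-5, north=-7).
  B is 6 units north of C: delta (east=+0, north=+6); B at (east=-5, north=-1).
  A is 4 units northeast of B: delta (east=+4, north=+4); A at (east=-1, north=3).
Therefore A relative to F: (east=-1, north=3).

Answer: A is at (east=-1, north=3) relative to F.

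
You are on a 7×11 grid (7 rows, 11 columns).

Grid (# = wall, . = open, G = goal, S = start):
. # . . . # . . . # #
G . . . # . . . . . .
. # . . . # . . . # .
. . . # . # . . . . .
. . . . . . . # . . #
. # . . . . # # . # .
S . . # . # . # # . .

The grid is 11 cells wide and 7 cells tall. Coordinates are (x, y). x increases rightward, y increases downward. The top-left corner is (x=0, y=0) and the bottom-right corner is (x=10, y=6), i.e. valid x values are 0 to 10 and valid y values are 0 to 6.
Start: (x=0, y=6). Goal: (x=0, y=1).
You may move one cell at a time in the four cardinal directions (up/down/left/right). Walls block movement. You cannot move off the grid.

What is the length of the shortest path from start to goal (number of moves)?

BFS from (x=0, y=6) until reaching (x=0, y=1):
  Distance 0: (x=0, y=6)
  Distance 1: (x=0, y=5), (x=1, y=6)
  Distance 2: (x=0, y=4), (x=2, y=6)
  Distance 3: (x=0, y=3), (x=1, y=4), (x=2, y=5)
  Distance 4: (x=0, y=2), (x=1, y=3), (x=2, y=4), (x=3, y=5)
  Distance 5: (x=0, y=1), (x=2, y=3), (x=3, y=4), (x=4, y=5)  <- goal reached here
One shortest path (5 moves): (x=0, y=6) -> (x=0, y=5) -> (x=0, y=4) -> (x=0, y=3) -> (x=0, y=2) -> (x=0, y=1)

Answer: Shortest path length: 5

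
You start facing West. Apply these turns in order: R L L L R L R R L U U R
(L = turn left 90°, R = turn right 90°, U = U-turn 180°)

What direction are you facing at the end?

Answer: Final heading: West

Derivation:
Start: West
  R (right (90° clockwise)) -> North
  L (left (90° counter-clockwise)) -> West
  L (left (90° counter-clockwise)) -> South
  L (left (90° counter-clockwise)) -> East
  R (right (90° clockwise)) -> South
  L (left (90° counter-clockwise)) -> East
  R (right (90° clockwise)) -> South
  R (right (90° clockwise)) -> West
  L (left (90° counter-clockwise)) -> South
  U (U-turn (180°)) -> North
  U (U-turn (180°)) -> South
  R (right (90° clockwise)) -> West
Final: West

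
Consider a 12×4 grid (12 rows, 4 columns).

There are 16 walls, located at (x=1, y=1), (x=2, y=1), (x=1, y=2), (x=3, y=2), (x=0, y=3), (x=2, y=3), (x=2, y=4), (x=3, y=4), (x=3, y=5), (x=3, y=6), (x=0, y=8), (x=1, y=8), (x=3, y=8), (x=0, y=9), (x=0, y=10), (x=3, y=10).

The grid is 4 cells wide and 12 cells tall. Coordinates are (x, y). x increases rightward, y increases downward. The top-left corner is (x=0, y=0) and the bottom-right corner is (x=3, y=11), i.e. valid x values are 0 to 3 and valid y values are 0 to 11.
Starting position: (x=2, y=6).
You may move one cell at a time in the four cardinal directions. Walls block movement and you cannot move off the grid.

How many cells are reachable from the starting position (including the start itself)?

BFS flood-fill from (x=2, y=6):
  Distance 0: (x=2, y=6)
  Distance 1: (x=2, y=5), (x=1, y=6), (x=2, y=7)
  Distance 2: (x=1, y=5), (x=0, y=6), (x=1, y=7), (x=3, y=7), (x=2, y=8)
  Distance 3: (x=1, y=4), (x=0, y=5), (x=0, y=7), (x=2, y=9)
  Distance 4: (x=1, y=3), (x=0, y=4), (x=1, y=9), (x=3, y=9), (x=2, y=10)
  Distance 5: (x=1, y=10), (x=2, y=11)
  Distance 6: (x=1, y=11), (x=3, y=11)
  Distance 7: (x=0, y=11)
Total reachable: 23 (grid has 32 open cells total)

Answer: Reachable cells: 23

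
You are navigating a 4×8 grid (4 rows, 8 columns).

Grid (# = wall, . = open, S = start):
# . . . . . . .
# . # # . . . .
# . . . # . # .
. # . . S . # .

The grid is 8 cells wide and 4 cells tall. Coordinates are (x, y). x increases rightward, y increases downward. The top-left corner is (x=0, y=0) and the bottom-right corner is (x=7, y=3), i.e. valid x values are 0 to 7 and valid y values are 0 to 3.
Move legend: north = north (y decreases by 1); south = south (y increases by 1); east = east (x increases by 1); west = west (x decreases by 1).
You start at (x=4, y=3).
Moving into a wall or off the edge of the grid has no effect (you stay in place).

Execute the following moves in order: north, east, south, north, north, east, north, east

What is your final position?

Start: (x=4, y=3)
  north (north): blocked, stay at (x=4, y=3)
  east (east): (x=4, y=3) -> (x=5, y=3)
  south (south): blocked, stay at (x=5, y=3)
  north (north): (x=5, y=3) -> (x=5, y=2)
  north (north): (x=5, y=2) -> (x=5, y=1)
  east (east): (x=5, y=1) -> (x=6, y=1)
  north (north): (x=6, y=1) -> (x=6, y=0)
  east (east): (x=6, y=0) -> (x=7, y=0)
Final: (x=7, y=0)

Answer: Final position: (x=7, y=0)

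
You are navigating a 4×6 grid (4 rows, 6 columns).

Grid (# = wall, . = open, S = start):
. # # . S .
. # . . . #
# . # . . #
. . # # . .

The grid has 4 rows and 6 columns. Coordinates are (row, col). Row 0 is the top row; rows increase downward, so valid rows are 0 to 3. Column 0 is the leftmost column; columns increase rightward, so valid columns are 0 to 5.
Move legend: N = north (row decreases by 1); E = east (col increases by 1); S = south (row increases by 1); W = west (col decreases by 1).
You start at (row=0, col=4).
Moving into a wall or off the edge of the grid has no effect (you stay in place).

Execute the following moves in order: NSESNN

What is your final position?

Start: (row=0, col=4)
  N (north): blocked, stay at (row=0, col=4)
  S (south): (row=0, col=4) -> (row=1, col=4)
  E (east): blocked, stay at (row=1, col=4)
  S (south): (row=1, col=4) -> (row=2, col=4)
  N (north): (row=2, col=4) -> (row=1, col=4)
  N (north): (row=1, col=4) -> (row=0, col=4)
Final: (row=0, col=4)

Answer: Final position: (row=0, col=4)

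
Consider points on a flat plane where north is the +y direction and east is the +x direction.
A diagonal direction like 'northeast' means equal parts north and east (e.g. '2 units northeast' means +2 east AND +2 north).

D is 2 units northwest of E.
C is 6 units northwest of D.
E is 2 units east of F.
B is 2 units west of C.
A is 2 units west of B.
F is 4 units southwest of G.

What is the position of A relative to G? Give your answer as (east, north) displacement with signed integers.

Answer: A is at (east=-14, north=4) relative to G.

Derivation:
Place G at the origin (east=0, north=0).
  F is 4 units southwest of G: delta (east=-4, north=-4); F at (east=-4, north=-4).
  E is 2 units east of F: delta (east=+2, north=+0); E at (east=-2, north=-4).
  D is 2 units northwest of E: delta (east=-2, north=+2); D at (east=-4, north=-2).
  C is 6 units northwest of D: delta (east=-6, north=+6); C at (east=-10, north=4).
  B is 2 units west of C: delta (east=-2, north=+0); B at (east=-12, north=4).
  A is 2 units west of B: delta (east=-2, north=+0); A at (east=-14, north=4).
Therefore A relative to G: (east=-14, north=4).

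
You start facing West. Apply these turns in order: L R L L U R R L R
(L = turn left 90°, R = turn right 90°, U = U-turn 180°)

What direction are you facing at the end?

Start: West
  L (left (90° counter-clockwise)) -> South
  R (right (90° clockwise)) -> West
  L (left (90° counter-clockwise)) -> South
  L (left (90° counter-clockwise)) -> East
  U (U-turn (180°)) -> West
  R (right (90° clockwise)) -> North
  R (right (90° clockwise)) -> East
  L (left (90° counter-clockwise)) -> North
  R (right (90° clockwise)) -> East
Final: East

Answer: Final heading: East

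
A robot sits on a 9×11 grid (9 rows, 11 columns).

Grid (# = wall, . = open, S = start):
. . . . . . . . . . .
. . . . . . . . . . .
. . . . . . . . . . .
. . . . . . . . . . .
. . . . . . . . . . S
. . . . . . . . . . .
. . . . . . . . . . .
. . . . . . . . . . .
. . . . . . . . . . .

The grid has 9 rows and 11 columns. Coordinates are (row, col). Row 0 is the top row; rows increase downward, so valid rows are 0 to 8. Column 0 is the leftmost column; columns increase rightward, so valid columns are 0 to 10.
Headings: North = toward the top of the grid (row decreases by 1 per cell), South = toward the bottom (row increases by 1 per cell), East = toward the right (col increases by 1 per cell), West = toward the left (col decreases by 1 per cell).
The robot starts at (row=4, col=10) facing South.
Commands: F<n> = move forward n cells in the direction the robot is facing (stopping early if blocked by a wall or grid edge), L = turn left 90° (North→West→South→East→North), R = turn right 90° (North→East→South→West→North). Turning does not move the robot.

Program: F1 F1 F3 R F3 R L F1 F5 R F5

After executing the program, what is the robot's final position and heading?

Answer: Final position: (row=3, col=1), facing North

Derivation:
Start: (row=4, col=10), facing South
  F1: move forward 1, now at (row=5, col=10)
  F1: move forward 1, now at (row=6, col=10)
  F3: move forward 2/3 (blocked), now at (row=8, col=10)
  R: turn right, now facing West
  F3: move forward 3, now at (row=8, col=7)
  R: turn right, now facing North
  L: turn left, now facing West
  F1: move forward 1, now at (row=8, col=6)
  F5: move forward 5, now at (row=8, col=1)
  R: turn right, now facing North
  F5: move forward 5, now at (row=3, col=1)
Final: (row=3, col=1), facing North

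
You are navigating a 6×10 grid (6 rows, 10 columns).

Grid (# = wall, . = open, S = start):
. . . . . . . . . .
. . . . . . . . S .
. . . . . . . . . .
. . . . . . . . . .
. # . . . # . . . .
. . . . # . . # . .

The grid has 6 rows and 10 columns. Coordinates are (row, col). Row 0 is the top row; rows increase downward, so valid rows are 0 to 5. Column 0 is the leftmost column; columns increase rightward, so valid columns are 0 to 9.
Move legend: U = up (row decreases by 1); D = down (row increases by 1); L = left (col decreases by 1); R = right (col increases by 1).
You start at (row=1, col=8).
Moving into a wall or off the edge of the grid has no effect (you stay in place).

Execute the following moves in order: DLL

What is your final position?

Answer: Final position: (row=2, col=6)

Derivation:
Start: (row=1, col=8)
  D (down): (row=1, col=8) -> (row=2, col=8)
  L (left): (row=2, col=8) -> (row=2, col=7)
  L (left): (row=2, col=7) -> (row=2, col=6)
Final: (row=2, col=6)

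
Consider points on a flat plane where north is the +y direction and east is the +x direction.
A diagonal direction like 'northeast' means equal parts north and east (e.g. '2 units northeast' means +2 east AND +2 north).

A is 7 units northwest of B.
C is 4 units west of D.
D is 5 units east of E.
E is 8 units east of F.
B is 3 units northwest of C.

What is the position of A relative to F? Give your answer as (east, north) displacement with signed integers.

Answer: A is at (east=-1, north=10) relative to F.

Derivation:
Place F at the origin (east=0, north=0).
  E is 8 units east of F: delta (east=+8, north=+0); E at (east=8, north=0).
  D is 5 units east of E: delta (east=+5, north=+0); D at (east=13, north=0).
  C is 4 units west of D: delta (east=-4, north=+0); C at (east=9, north=0).
  B is 3 units northwest of C: delta (east=-3, north=+3); B at (east=6, north=3).
  A is 7 units northwest of B: delta (east=-7, north=+7); A at (east=-1, north=10).
Therefore A relative to F: (east=-1, north=10).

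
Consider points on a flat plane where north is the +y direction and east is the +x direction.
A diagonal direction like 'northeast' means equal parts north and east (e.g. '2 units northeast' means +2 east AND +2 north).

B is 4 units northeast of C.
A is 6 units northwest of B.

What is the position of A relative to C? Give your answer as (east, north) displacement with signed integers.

Answer: A is at (east=-2, north=10) relative to C.

Derivation:
Place C at the origin (east=0, north=0).
  B is 4 units northeast of C: delta (east=+4, north=+4); B at (east=4, north=4).
  A is 6 units northwest of B: delta (east=-6, north=+6); A at (east=-2, north=10).
Therefore A relative to C: (east=-2, north=10).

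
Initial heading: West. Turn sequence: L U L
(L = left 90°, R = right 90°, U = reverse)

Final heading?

Start: West
  L (left (90° counter-clockwise)) -> South
  U (U-turn (180°)) -> North
  L (left (90° counter-clockwise)) -> West
Final: West

Answer: Final heading: West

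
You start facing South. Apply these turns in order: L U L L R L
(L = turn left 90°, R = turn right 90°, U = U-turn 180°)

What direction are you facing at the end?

Answer: Final heading: East

Derivation:
Start: South
  L (left (90° counter-clockwise)) -> East
  U (U-turn (180°)) -> West
  L (left (90° counter-clockwise)) -> South
  L (left (90° counter-clockwise)) -> East
  R (right (90° clockwise)) -> South
  L (left (90° counter-clockwise)) -> East
Final: East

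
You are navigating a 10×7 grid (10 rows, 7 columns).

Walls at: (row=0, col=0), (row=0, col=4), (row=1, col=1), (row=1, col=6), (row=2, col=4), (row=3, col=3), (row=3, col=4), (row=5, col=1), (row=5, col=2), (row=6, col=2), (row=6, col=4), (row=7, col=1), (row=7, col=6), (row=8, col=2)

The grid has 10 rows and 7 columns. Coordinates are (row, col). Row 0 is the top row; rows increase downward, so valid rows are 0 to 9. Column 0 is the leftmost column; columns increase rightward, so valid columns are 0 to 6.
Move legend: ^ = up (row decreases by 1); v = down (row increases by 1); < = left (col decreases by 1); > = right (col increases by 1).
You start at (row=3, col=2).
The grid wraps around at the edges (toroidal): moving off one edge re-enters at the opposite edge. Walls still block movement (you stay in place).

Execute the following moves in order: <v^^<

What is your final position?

Start: (row=3, col=2)
  < (left): (row=3, col=2) -> (row=3, col=1)
  v (down): (row=3, col=1) -> (row=4, col=1)
  ^ (up): (row=4, col=1) -> (row=3, col=1)
  ^ (up): (row=3, col=1) -> (row=2, col=1)
  < (left): (row=2, col=1) -> (row=2, col=0)
Final: (row=2, col=0)

Answer: Final position: (row=2, col=0)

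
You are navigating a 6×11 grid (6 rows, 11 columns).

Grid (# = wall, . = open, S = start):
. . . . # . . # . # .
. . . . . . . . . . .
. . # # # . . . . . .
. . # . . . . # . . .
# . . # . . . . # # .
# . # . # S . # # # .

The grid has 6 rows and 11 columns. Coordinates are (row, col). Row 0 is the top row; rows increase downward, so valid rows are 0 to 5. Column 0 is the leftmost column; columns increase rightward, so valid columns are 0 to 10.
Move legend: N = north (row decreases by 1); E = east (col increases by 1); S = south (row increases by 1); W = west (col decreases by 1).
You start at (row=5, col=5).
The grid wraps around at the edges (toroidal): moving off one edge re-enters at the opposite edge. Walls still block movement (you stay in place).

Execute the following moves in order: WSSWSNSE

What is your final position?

Start: (row=5, col=5)
  W (west): blocked, stay at (row=5, col=5)
  S (south): (row=5, col=5) -> (row=0, col=5)
  S (south): (row=0, col=5) -> (row=1, col=5)
  W (west): (row=1, col=5) -> (row=1, col=4)
  S (south): blocked, stay at (row=1, col=4)
  N (north): blocked, stay at (row=1, col=4)
  S (south): blocked, stay at (row=1, col=4)
  E (east): (row=1, col=4) -> (row=1, col=5)
Final: (row=1, col=5)

Answer: Final position: (row=1, col=5)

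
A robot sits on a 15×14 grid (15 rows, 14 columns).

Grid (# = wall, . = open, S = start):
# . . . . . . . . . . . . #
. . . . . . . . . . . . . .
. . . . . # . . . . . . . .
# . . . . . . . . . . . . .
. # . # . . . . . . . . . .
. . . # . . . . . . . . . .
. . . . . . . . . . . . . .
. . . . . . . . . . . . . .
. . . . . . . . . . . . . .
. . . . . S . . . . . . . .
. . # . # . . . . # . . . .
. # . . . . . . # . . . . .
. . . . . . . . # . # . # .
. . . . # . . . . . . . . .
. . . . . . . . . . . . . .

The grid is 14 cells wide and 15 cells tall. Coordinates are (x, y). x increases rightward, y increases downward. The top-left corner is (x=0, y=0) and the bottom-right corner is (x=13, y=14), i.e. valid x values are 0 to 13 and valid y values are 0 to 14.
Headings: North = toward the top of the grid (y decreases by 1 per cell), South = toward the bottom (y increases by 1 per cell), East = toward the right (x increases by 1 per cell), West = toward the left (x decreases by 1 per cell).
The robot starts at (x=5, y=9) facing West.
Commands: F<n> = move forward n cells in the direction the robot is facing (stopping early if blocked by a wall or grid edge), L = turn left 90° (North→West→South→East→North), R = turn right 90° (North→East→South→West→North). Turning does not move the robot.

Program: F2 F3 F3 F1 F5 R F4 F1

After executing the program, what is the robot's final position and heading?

Answer: Final position: (x=0, y=4), facing North

Derivation:
Start: (x=5, y=9), facing West
  F2: move forward 2, now at (x=3, y=9)
  F3: move forward 3, now at (x=0, y=9)
  F3: move forward 0/3 (blocked), now at (x=0, y=9)
  F1: move forward 0/1 (blocked), now at (x=0, y=9)
  F5: move forward 0/5 (blocked), now at (x=0, y=9)
  R: turn right, now facing North
  F4: move forward 4, now at (x=0, y=5)
  F1: move forward 1, now at (x=0, y=4)
Final: (x=0, y=4), facing North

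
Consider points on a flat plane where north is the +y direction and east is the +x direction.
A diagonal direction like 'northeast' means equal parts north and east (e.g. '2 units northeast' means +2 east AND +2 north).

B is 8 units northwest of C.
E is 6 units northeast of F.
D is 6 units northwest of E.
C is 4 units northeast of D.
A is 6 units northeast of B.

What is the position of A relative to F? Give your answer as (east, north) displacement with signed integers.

Answer: A is at (east=2, north=30) relative to F.

Derivation:
Place F at the origin (east=0, north=0).
  E is 6 units northeast of F: delta (east=+6, north=+6); E at (east=6, north=6).
  D is 6 units northwest of E: delta (east=-6, north=+6); D at (east=0, north=12).
  C is 4 units northeast of D: delta (east=+4, north=+4); C at (east=4, north=16).
  B is 8 units northwest of C: delta (east=-8, north=+8); B at (east=-4, north=24).
  A is 6 units northeast of B: delta (east=+6, north=+6); A at (east=2, north=30).
Therefore A relative to F: (east=2, north=30).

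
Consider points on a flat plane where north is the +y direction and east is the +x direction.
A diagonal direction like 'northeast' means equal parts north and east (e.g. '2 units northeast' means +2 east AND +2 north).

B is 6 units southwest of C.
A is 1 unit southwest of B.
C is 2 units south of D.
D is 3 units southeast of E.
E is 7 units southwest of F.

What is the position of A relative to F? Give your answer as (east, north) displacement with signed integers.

Answer: A is at (east=-11, north=-19) relative to F.

Derivation:
Place F at the origin (east=0, north=0).
  E is 7 units southwest of F: delta (east=-7, north=-7); E at (east=-7, north=-7).
  D is 3 units southeast of E: delta (east=+3, north=-3); D at (east=-4, north=-10).
  C is 2 units south of D: delta (east=+0, north=-2); C at (east=-4, north=-12).
  B is 6 units southwest of C: delta (east=-6, north=-6); B at (east=-10, north=-18).
  A is 1 unit southwest of B: delta (east=-1, north=-1); A at (east=-11, north=-19).
Therefore A relative to F: (east=-11, north=-19).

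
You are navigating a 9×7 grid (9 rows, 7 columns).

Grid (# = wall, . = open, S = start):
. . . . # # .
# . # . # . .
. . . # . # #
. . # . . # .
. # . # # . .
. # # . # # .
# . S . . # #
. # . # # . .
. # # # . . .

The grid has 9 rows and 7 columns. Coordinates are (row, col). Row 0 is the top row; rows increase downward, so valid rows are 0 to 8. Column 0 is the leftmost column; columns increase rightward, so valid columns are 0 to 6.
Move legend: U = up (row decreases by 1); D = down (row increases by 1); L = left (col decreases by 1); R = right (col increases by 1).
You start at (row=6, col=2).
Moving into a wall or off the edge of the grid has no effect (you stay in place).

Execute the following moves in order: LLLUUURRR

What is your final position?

Start: (row=6, col=2)
  L (left): (row=6, col=2) -> (row=6, col=1)
  L (left): blocked, stay at (row=6, col=1)
  L (left): blocked, stay at (row=6, col=1)
  [×3]U (up): blocked, stay at (row=6, col=1)
  R (right): (row=6, col=1) -> (row=6, col=2)
  R (right): (row=6, col=2) -> (row=6, col=3)
  R (right): (row=6, col=3) -> (row=6, col=4)
Final: (row=6, col=4)

Answer: Final position: (row=6, col=4)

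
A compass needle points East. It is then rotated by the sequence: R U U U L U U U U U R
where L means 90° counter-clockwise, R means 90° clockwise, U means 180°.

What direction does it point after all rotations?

Start: East
  R (right (90° clockwise)) -> South
  U (U-turn (180°)) -> North
  U (U-turn (180°)) -> South
  U (U-turn (180°)) -> North
  L (left (90° counter-clockwise)) -> West
  U (U-turn (180°)) -> East
  U (U-turn (180°)) -> West
  U (U-turn (180°)) -> East
  U (U-turn (180°)) -> West
  U (U-turn (180°)) -> East
  R (right (90° clockwise)) -> South
Final: South

Answer: Final heading: South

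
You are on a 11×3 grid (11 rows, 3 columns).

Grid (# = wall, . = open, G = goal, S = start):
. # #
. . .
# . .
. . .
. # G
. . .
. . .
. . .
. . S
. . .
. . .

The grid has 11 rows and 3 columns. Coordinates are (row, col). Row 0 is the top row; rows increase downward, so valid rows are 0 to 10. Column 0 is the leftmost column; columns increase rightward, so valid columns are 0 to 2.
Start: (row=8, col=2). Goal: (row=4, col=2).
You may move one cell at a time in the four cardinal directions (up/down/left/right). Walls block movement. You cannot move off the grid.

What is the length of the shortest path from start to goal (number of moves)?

Answer: Shortest path length: 4

Derivation:
BFS from (row=8, col=2) until reaching (row=4, col=2):
  Distance 0: (row=8, col=2)
  Distance 1: (row=7, col=2), (row=8, col=1), (row=9, col=2)
  Distance 2: (row=6, col=2), (row=7, col=1), (row=8, col=0), (row=9, col=1), (row=10, col=2)
  Distance 3: (row=5, col=2), (row=6, col=1), (row=7, col=0), (row=9, col=0), (row=10, col=1)
  Distance 4: (row=4, col=2), (row=5, col=1), (row=6, col=0), (row=10, col=0)  <- goal reached here
One shortest path (4 moves): (row=8, col=2) -> (row=7, col=2) -> (row=6, col=2) -> (row=5, col=2) -> (row=4, col=2)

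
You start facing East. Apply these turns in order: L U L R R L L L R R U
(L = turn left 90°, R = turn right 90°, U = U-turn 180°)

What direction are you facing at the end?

Start: East
  L (left (90° counter-clockwise)) -> North
  U (U-turn (180°)) -> South
  L (left (90° counter-clockwise)) -> East
  R (right (90° clockwise)) -> South
  R (right (90° clockwise)) -> West
  L (left (90° counter-clockwise)) -> South
  L (left (90° counter-clockwise)) -> East
  L (left (90° counter-clockwise)) -> North
  R (right (90° clockwise)) -> East
  R (right (90° clockwise)) -> South
  U (U-turn (180°)) -> North
Final: North

Answer: Final heading: North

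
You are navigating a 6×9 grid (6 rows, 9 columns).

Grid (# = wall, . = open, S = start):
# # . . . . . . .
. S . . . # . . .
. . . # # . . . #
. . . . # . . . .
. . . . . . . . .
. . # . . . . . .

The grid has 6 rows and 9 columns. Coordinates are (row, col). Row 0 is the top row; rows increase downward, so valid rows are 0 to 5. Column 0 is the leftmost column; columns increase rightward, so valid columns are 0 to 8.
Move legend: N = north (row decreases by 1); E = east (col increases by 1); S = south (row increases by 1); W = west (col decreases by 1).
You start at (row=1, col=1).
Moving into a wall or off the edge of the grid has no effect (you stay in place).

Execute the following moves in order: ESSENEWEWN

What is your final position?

Start: (row=1, col=1)
  E (east): (row=1, col=1) -> (row=1, col=2)
  S (south): (row=1, col=2) -> (row=2, col=2)
  S (south): (row=2, col=2) -> (row=3, col=2)
  E (east): (row=3, col=2) -> (row=3, col=3)
  N (north): blocked, stay at (row=3, col=3)
  E (east): blocked, stay at (row=3, col=3)
  W (west): (row=3, col=3) -> (row=3, col=2)
  E (east): (row=3, col=2) -> (row=3, col=3)
  W (west): (row=3, col=3) -> (row=3, col=2)
  N (north): (row=3, col=2) -> (row=2, col=2)
Final: (row=2, col=2)

Answer: Final position: (row=2, col=2)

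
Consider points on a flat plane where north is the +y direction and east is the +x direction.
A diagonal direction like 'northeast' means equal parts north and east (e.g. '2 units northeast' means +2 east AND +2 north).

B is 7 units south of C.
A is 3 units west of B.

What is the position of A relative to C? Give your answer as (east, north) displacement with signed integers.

Answer: A is at (east=-3, north=-7) relative to C.

Derivation:
Place C at the origin (east=0, north=0).
  B is 7 units south of C: delta (east=+0, north=-7); B at (east=0, north=-7).
  A is 3 units west of B: delta (east=-3, north=+0); A at (east=-3, north=-7).
Therefore A relative to C: (east=-3, north=-7).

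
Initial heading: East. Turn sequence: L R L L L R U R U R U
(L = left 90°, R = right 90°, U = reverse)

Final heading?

Start: East
  L (left (90° counter-clockwise)) -> North
  R (right (90° clockwise)) -> East
  L (left (90° counter-clockwise)) -> North
  L (left (90° counter-clockwise)) -> West
  L (left (90° counter-clockwise)) -> South
  R (right (90° clockwise)) -> West
  U (U-turn (180°)) -> East
  R (right (90° clockwise)) -> South
  U (U-turn (180°)) -> North
  R (right (90° clockwise)) -> East
  U (U-turn (180°)) -> West
Final: West

Answer: Final heading: West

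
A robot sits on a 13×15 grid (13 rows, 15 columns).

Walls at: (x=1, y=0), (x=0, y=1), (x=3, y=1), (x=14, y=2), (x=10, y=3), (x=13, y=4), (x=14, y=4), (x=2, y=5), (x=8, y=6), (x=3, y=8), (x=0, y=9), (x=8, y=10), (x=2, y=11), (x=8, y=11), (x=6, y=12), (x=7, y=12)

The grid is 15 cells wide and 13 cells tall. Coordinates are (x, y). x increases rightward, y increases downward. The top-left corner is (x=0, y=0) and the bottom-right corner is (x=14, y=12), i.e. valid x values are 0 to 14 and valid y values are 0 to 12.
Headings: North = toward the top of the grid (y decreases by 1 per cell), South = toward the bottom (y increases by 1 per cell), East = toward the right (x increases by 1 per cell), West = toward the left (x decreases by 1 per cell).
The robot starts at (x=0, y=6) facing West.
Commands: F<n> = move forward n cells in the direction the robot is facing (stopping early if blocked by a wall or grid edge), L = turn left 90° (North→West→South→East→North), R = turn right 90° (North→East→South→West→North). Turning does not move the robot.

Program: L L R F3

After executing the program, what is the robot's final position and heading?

Start: (x=0, y=6), facing West
  L: turn left, now facing South
  L: turn left, now facing East
  R: turn right, now facing South
  F3: move forward 2/3 (blocked), now at (x=0, y=8)
Final: (x=0, y=8), facing South

Answer: Final position: (x=0, y=8), facing South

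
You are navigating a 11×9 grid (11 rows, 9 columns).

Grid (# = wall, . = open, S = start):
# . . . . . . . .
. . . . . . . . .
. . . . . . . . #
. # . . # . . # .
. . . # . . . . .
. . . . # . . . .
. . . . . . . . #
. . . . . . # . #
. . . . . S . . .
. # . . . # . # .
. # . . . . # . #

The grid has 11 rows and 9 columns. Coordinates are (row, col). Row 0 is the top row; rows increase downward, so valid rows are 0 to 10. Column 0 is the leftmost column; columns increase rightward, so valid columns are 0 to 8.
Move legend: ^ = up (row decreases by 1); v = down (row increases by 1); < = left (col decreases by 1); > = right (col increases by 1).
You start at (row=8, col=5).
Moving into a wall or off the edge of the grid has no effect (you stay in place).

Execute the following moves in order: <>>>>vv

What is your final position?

Answer: Final position: (row=9, col=8)

Derivation:
Start: (row=8, col=5)
  < (left): (row=8, col=5) -> (row=8, col=4)
  > (right): (row=8, col=4) -> (row=8, col=5)
  > (right): (row=8, col=5) -> (row=8, col=6)
  > (right): (row=8, col=6) -> (row=8, col=7)
  > (right): (row=8, col=7) -> (row=8, col=8)
  v (down): (row=8, col=8) -> (row=9, col=8)
  v (down): blocked, stay at (row=9, col=8)
Final: (row=9, col=8)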